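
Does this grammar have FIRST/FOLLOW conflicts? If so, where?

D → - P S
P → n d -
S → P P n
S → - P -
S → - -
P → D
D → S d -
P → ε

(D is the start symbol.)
Yes. P → n d '-' with FOLLOW(P) on { 'n' }; P → D with FOLLOW(P) on { '-', 'n' }

A FIRST/FOLLOW conflict occurs when a non-terminal N has a nullable alternative N → β (β ⇒* ε) and another alternative N → α with FIRST(α) ∩ FOLLOW(N) ≠ ∅: on such a lookahead the parser cannot decide between expanding α and letting N vanish via β.

Nullable non-terminals: P.
FIRST sets used below: FIRST(D) = { '-', 'n' }

P: nullable alternative(s) P → ε; FOLLOW(P) = { '-', 'n' }
  P → n d -: FIRST \ {ε} = { 'n' } — overlaps FOLLOW(P) on { 'n' }: CONFLICT
  P → D: FIRST \ {ε} = { '-', 'n' } — overlaps FOLLOW(P) on { '-', 'n' }: CONFLICT
  P → ε: FIRST \ {ε} = { } — this is the only nullable alternative, skip

D, S have no nullable alternative, so no FIRST/FOLLOW check is needed there.

So the grammar has 2 FIRST/FOLLOW conflicts (marked CONFLICT above).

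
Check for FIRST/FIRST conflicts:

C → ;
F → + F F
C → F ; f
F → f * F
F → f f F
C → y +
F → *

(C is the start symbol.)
FIRST sets of the non-terminals at (or reachable through a nullable prefix from) the front of some alternative:
  FIRST(F) = { '*', '+', 'f' }

Productions for C:
  C → ;: FIRST = { ';' }
  C → F ; f: FIRST = { '*', '+', 'f' }
  C → y +: FIRST = { 'y' }
Productions for F:
  F → + F F: FIRST = { '+' }
  F → f * F: FIRST = { 'f' }
  F → f f F: FIRST = { 'f' }
  F → *: FIRST = { '*' }

Conflict for F: F → f * F and F → f f F
  Overlap: { 'f' }

Answer: Yes. F → f '*' F / F → f f F on { 'f' }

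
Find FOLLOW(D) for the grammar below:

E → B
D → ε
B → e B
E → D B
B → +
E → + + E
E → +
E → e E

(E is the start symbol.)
{ '+', 'e' }

To compute FOLLOW(D), find every occurrence of D on a right-hand side N → α D β: add FIRST(β) \ {ε}, and if β is empty or nullable also add FOLLOW(N). Iterate to a fixed point.

In E → D B: D is followed by B, add FIRST(B) \ {ε} = { '+', 'e' }

Taking the union: FOLLOW(D) = { '+', 'e' }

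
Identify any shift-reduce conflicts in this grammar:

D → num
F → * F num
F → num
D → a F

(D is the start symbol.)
No shift-reduce conflicts

Augment with D' → D and build the canonical LR(0) collection (I0 = CLOSURE({[D' → . D]}), then GOTO on every symbol after a dot until no new states appear). It has 9 states:
  I0: { [D → . a F], [D → . num], [D' → . D] }  — shift
  I1: { [D' → D .] }  — accept
  I2: { [D → a . F], [F → . * F num], [F → . num] }  — shift
  I3: { [D → num .] }  — reduce
  I4: { [F → * . F num], [F → . * F num], [F → . num] }  — shift
  I5: { [D → a F .] }  — reduce
  I6: { [F → num .] }  — reduce
  I7: { [F → * F . num] }  — shift
  I8: { [F → * F num .] }  — reduce

No state contains both a complete item and a shift item.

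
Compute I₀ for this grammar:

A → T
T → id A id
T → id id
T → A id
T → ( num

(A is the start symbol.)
First, augment the grammar with A' → A
I₀ = CLOSURE({ [A' → . A] }):
  [A' → . A] has the dot before A: add [A → . T]
  [A → . T] has the dot before T: add [T → . id A id], [T → . id id], [T → . A id], [T → . ( num]
No further items can be added.

I₀ = { [A → . T], [A' → . A], [T → . ( num], [T → . A id], [T → . id A id], [T → . id id] }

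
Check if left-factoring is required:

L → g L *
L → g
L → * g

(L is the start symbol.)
Left-factoring is needed when two productions for the same non-terminal
share a common prefix on the right-hand side.

Productions for L:
  L → g L *
  L → g
  L → * g

Found common prefix 'g' in productions for L

Answer: Yes, L has productions with common prefix 'g'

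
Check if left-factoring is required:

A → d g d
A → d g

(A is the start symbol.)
Yes, A has productions with common prefix 'd g'

Left-factoring is needed when two productions for the same non-terminal
share a common prefix on the right-hand side.

Productions for A:
  A → d g d
  A → d g

Found common prefix 'd g' in productions for A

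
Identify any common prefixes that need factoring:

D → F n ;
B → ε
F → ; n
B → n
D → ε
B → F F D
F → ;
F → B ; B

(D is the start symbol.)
Left-factoring is needed when two productions for the same non-terminal
share a common prefix on the right-hand side.

Productions for D:
  D → F n ;
  D → ε
Productions for B:
  B → ε
  B → n
  B → F F D
Productions for F:
  F → ; n
  F → ;
  F → B ; B

Found common prefix ';' in productions for F

Answer: Yes, F has productions with common prefix ';'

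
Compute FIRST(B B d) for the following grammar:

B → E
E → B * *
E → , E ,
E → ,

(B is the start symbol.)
{ ',' }

FIRST sets of the non-terminals involved (from the grammar, by fixed-point iteration):
  FIRST(B) = { ',' }

To compute FIRST(B B d), process the symbols left to right:
Symbol B is a non-terminal. Add FIRST(B) \ {ε} = { ',' }
B is not nullable (ε ∉ FIRST(B)), so stop here.
FIRST(B B d) = { ',' }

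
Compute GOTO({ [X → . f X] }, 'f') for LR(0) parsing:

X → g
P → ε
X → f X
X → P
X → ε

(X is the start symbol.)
{ [P → .], [X → . P], [X → . f X], [X → . g], [X → .], [X → f . X] }

GOTO(I, 'f') = CLOSURE({ [A → αX.β] : [A → α.Xβ] ∈ I, X = 'f' })

Items with dot before 'f', with the dot advanced:
  [X → . f X] → [X → f . X]
Closure of the advanced items:
  [X → f . X] has the dot before X: add [X → . g], [X → . f X], [X → . P], [X → .]
  [X → . P] has the dot before P: add [P → .]

GOTO = { [P → .], [X → . P], [X → . f X], [X → . g], [X → .], [X → f . X] }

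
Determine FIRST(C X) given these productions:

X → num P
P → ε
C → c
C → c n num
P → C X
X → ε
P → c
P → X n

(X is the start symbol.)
FIRST sets of the non-terminals involved (from the grammar, by fixed-point iteration):
  FIRST(C) = { 'c' }

To compute FIRST(C X), process the symbols left to right:
Symbol C is a non-terminal. Add FIRST(C) \ {ε} = { 'c' }
C is not nullable (ε ∉ FIRST(C)), so stop here.
FIRST(C X) = { 'c' }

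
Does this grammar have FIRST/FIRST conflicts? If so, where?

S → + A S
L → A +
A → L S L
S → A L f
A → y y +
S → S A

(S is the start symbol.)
Yes. S → '+' A S / S → S A on { '+' }; S → A L f / S → S A on { 'y' }; A → L S L / A → y y '+' on { 'y' }

A FIRST/FIRST conflict occurs when two productions N → α and N → β for the same non-terminal have FIRST(α) ∩ FIRST(β) ≠ ∅ (with ε ∈ FIRST of a nullable right-hand side, so two nullable alternatives also conflict).

FIRST sets of the non-terminals at (or reachable through a nullable prefix from) the front of some alternative:
  FIRST(A) = { 'y' }
  FIRST(S) = { '+', 'y' }
  FIRST(L) = { 'y' }

Productions for S:
  S → + A S: FIRST = { '+' }
  S → A L f: FIRST = { 'y' }
  S → S A: FIRST = { '+', 'y' }
Productions for A:
  A → L S L: FIRST = { 'y' }
  A → y y +: FIRST = { 'y' }
L has only one production, so no FIRST/FIRST conflict is possible there.

Conflict for S: S → + A S and S → S A
  Overlap: { '+' }
Conflict for S: S → A L f and S → S A
  Overlap: { 'y' }
Conflict for A: A → L S L and A → y y +
  Overlap: { 'y' }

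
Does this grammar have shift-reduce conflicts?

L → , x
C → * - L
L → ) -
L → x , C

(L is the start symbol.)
A shift-reduce conflict occurs when an LR(0) state has both:
  - a complete (reduce) item [A → α .] (dot at the end), and
  - a shift item [B → β . c γ] (dot before a terminal).

Augment with L' → L and build the canonical LR(0) collection (I0 = CLOSURE({[L' → . L]}), then GOTO on every symbol after a dot until no new states appear). It has 12 states:
  I0: { [L → . ) -], [L → . , x], [L → . x , C], [L' → . L] }  — shift
  I1: { [L → ) . -] }  — shift
  I2: { [L → , . x] }  — shift
  I3: { [L' → L .] }  — accept
  I4: { [L → x . , C] }  — shift
  I5: { [C → . * - L], [L → x , . C] }  — shift
  I6: { [C → * . - L] }  — shift
  I7: { [L → x , C .] }  — reduce
  I8: { [C → * - . L], [L → . ) -], [L → . , x], [L → . x , C] }  — shift
  I9: { [C → * - L .] }  — reduce
  I10: { [L → , x .] }  — reduce
  I11: { [L → ) - .] }  — reduce

No state contains both a complete item and a shift item.

Answer: No shift-reduce conflicts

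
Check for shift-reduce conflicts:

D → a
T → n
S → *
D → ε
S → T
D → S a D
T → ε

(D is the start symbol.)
Augment with D' → D and build the canonical LR(0) collection (I0 = CLOSURE({[D' → . D]}), then GOTO on every symbol after a dot until no new states appear). It has 9 states:
  I0: { [D → . S a D], [D → . a], [D → .], [D' → . D], [S → . *], [S → . T], [T → . n], [T → .] }  — shift, 2 reduces
  I1: { [S → * .] }  — reduce
  I2: { [D' → D .] }  — accept
  I3: { [D → S . a D] }  — shift
  I4: { [S → T .] }  — reduce
  I5: { [D → a .] }  — reduce
  I6: { [T → n .] }  — reduce
  I7: { [D → . S a D], [D → . a], [D → .], [D → S a . D], [S → . *], [S → . T], [T → . n], [T → .] }  — shift, 2 reduces
  I8: { [D → S a D .] }  — reduce

I0 contains reduce items [D → .], [T → .] and shift items [D → . a], [S → . *], [T → . n] — shift-reduce conflict.
I7 contains reduce items [D → .], [T → .] and shift items [D → . a], [S → . *], [T → . n] — shift-reduce conflict.

Answer: Yes — I0: [D → .] vs [D → . a]; I7: [D → .] vs [D → . a]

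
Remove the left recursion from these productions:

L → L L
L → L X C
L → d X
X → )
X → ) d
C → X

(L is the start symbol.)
L → d X L'
L' → L L'
L' → X C L'
L' → ε
X → )
X → ) d
C → X

L is directly left-recursive. The standard transformation for
  A → A α₁ | ... | A α_m | β₁ | ... | β_n
is
  A  → β₁ A' | ... | β_n A'
  A' → α₁ A' | ... | α_m A' | ε

L → d X becomes L → d X L'
L → L L becomes L' → L L'
L → L X C becomes L' → X C L'
Add L' → ε

Productions for other non-terminals are unchanged:
  X → )
  X → ) d
  C → X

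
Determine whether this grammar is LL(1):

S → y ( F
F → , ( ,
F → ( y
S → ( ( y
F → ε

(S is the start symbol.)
Yes, the grammar is LL(1).

A grammar is LL(1) if for each non-terminal N with multiple productions, the predict sets of those productions are pairwise disjoint, where PREDICT(N → α) = (FIRST(α) \ {ε}) ∪ (FOLLOW(N) if α ⇒* ε).

Relevant sets:
  FOLLOW(F) = { $ }

For S:
  PREDICT(S → y '(' F) = { 'y' }
  PREDICT(S → '(' '(' y) = { '(' }
For F:
  PREDICT(F → ',' '(' ',') = { ',' }
  PREDICT(F → '(' y) = { '(' }
  PREDICT(F → ε) = { $ }

All predict sets are disjoint. The grammar IS LL(1).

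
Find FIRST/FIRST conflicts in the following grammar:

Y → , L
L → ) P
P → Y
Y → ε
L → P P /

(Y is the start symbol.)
FIRST sets of the non-terminals at (or reachable through a nullable prefix from) the front of some alternative:
  FIRST(P) = { ',', ε }

Productions for Y:
  Y → , L: FIRST = { ',' }
  Y → ε: FIRST = { ε }
Productions for L:
  L → ) P: FIRST = { ')' }
  L → P P /: FIRST = { ',', '/' }
P has only one production, so no FIRST/FIRST conflict is possible there.

All alternatives of each non-terminal have pairwise disjoint FIRST sets.

Answer: No FIRST/FIRST conflicts.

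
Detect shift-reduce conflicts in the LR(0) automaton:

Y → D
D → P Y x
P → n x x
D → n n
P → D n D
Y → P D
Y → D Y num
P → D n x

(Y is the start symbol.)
A shift-reduce conflict occurs when an LR(0) state has both:
  - a complete (reduce) item [A → α .] (dot at the end), and
  - a shift item [B → β . c γ] (dot before a terminal).

Augment with Y' → Y and build the canonical LR(0) collection (I0 = CLOSURE({[Y' → . Y]}), then GOTO on every symbol after a dot until no new states appear). It has 20 states:
  I0: { [D → . P Y x], [D → . n n], [P → . D n D], [P → . D n x], [P → . n x x], [Y → . D Y num], [Y → . D], [Y → . P D], [Y' → . Y] }  — shift
  I1: { [D → . P Y x], [D → . n n], [P → . D n D], [P → . D n x], [P → . n x x], [P → D . n D], [P → D . n x], [Y → . D Y num], [Y → . D], [Y → . P D], [Y → D . Y num], [Y → D .] }  — shift, reduce
  I2: { [D → . P Y x], [D → . n n], [D → P . Y x], [P → . D n D], [P → . D n x], [P → . n x x], [Y → . D Y num], [Y → . D], [Y → . P D], [Y → P . D] }  — shift
  I3: { [Y' → Y .] }  — accept
  I4: { [D → n . n], [P → n . x x] }  — shift
  I5: { [D → n n .] }  — reduce
  I6: { [P → n x . x] }  — shift
  I7: { [P → n x x .] }  — reduce
  I8: { [D → . P Y x], [D → . n n], [P → . D n D], [P → . D n x], [P → . n x x], [P → D . n D], [P → D . n x], [Y → . D Y num], [Y → . D], [Y → . P D], [Y → D . Y num], [Y → D .], [Y → P D .] }  — shift, 2 reduces
  I9: { [D → P Y . x] }  — shift
  I10: { [D → P Y x .] }  — reduce
  I11: { [Y → D Y . num] }  — shift
  I12: { [D → . P Y x], [D → . n n], [D → n . n], [P → . D n D], [P → . D n x], [P → . n x x], [P → D n . D], [P → D n . x], [P → n . x x] }  — shift
  I13: { [P → D . n D], [P → D . n x], [P → D n D .] }  — shift, reduce
  I14: { [D → . P Y x], [D → . n n], [D → P . Y x], [P → . D n D], [P → . D n x], [P → . n x x], [Y → . D Y num], [Y → . D], [Y → . P D] }  — shift
  I15: { [D → n . n], [D → n n .], [P → n . x x] }  — shift, reduce
  I16: { [P → D n x .], [P → n x . x] }  — shift, reduce
  I17: { [D → . P Y x], [D → . n n], [P → . D n D], [P → . D n x], [P → . n x x], [P → D n . D], [P → D n . x] }  — shift
  I18: { [P → D n x .] }  — reduce
  I19: { [Y → D Y num .] }  — reduce

I1 contains reduce item [Y → D .] and shift items [D → . n n], [P → D . n D], [P → D . n x], [P → . n x x] — shift-reduce conflict.
I8 contains reduce items [Y → D .], [Y → P D .] and shift items [D → . n n], [P → D . n D], [P → D . n x], [P → . n x x] — shift-reduce conflict.
I13 contains reduce item [P → D n D .] and shift items [P → D . n D], [P → D . n x] — shift-reduce conflict.
I15 contains reduce item [D → n n .] and shift items [D → n . n], [P → n . x x] — shift-reduce conflict.
I16 contains reduce item [P → D n x .] and shift item [P → n x . x] — shift-reduce conflict.

Answer: Yes — I1: [Y → D .] vs [D → . n n]; I8: [Y → D .] vs [D → . n n]; I13: [P → D n D .] vs [P → D . n D]; I15: [D → n n .] vs [D → n . n]; I16: [P → D n x .] vs [P → n x . x]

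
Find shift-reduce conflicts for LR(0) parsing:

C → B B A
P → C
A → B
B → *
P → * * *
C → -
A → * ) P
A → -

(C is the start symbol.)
Yes — I6: [B → * .] vs [A → * . ) P]; I11: [B → * .] vs [P → * . * *]

Augment with C' → C and build the canonical LR(0) collection (I0 = CLOSURE({[C' → . C]}), then GOTO on every symbol after a dot until no new states appear). It has 16 states:
  I0: { [B → . *], [C → . -], [C → . B B A], [C' → . C] }  — shift
  I1: { [B → * .] }  — reduce
  I2: { [C → - .] }  — reduce
  I3: { [B → . *], [C → B . B A] }  — shift
  I4: { [C' → C .] }  — accept
  I5: { [A → . * ) P], [A → . -], [A → . B], [B → . *], [C → B B . A] }  — shift
  I6: { [A → * . ) P], [B → * .] }  — shift, reduce
  I7: { [A → - .] }  — reduce
  I8: { [C → B B A .] }  — reduce
  I9: { [A → B .] }  — reduce
  I10: { [A → * ) . P], [B → . *], [C → . -], [C → . B B A], [P → . * * *], [P → . C] }  — shift
  I11: { [B → * .], [P → * . * *] }  — shift, reduce
  I12: { [P → C .] }  — reduce
  I13: { [A → * ) P .] }  — reduce
  I14: { [P → * * . *] }  — shift
  I15: { [P → * * * .] }  — reduce

I6 contains reduce item [B → * .] and shift item [A → * . ) P] — shift-reduce conflict.
I11 contains reduce item [B → * .] and shift item [P → * . * *] — shift-reduce conflict.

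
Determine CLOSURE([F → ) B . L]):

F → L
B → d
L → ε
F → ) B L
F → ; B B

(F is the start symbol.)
To compute CLOSURE, for each item [A → α.Bβ] where B is a non-terminal, add [B → .γ] for all productions B → γ; repeat for the newly added items until nothing changes.

Start with: [F → ) B . L]
  [F → ) B . L] has the dot before L: add [L → .]
No further items can be added.

CLOSURE = { [F → ) B . L], [L → .] }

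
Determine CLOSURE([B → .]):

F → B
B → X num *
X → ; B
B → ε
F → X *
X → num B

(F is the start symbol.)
To compute CLOSURE, for each item [A → α.Bβ] where B is a non-terminal, add [B → .γ] for all productions B → γ; repeat for the newly added items until nothing changes.

Start with: [B → .]
The dot is at the end, so nothing is added.

CLOSURE = { [B → .] }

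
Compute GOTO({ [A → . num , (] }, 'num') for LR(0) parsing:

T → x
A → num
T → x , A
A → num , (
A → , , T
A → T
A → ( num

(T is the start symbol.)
{ [A → num . , (] }

GOTO(I, 'num') = CLOSURE({ [A → αX.β] : [A → α.Xβ] ∈ I, X = 'num' })

Items with dot before 'num', with the dot advanced:
  [A → . num , (] → [A → num . , (]
Closure adds nothing (no advanced item has the dot before a non-terminal).

GOTO = { [A → num . , (] }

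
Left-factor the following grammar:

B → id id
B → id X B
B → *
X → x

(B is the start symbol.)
Left-factoring transforms A → αβ₁ | αβ₂ into A → αA' and A' → β₁ | β₂
(α is the longest common prefix among the alternatives). Repeat until
no nonterminal has two alternatives with a common prefix.

Round 1: B has alternatives sharing prefix 'id'. Introduce B': B → id B'
  Add: B' → id
  Add: B' → X B

No remaining common prefixes — done.

Resulting grammar:
B → id B'
B' → id
B' → X B
B → *
X → x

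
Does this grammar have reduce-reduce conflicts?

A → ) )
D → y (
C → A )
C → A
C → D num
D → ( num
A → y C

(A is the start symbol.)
A reduce-reduce conflict occurs when an LR(0) state has two complete items [A → α .] and [B → β .] — both call for a reduction, and with no lookahead the parser cannot choose between them.

Augment with A' → A and build the canonical LR(0) collection (I0 = CLOSURE({[A' → . A]}), then GOTO on every symbol after a dot until no new states appear). It has 14 states:
  I0: { [A → . ) )], [A → . y C], [A' → . A] }  — shift
  I1: { [A → ) . )] }  — shift
  I2: { [A' → A .] }  — accept
  I3: { [A → . ) )], [A → . y C], [A → y . C], [C → . A )], [C → . A], [C → . D num], [D → . ( num], [D → . y (] }  — shift
  I4: { [D → ( . num] }  — shift
  I5: { [C → A . )], [C → A .] }  — shift, reduce
  I6: { [A → y C .] }  — reduce
  I7: { [C → D . num] }  — shift
  I8: { [A → . ) )], [A → . y C], [A → y . C], [C → . A )], [C → . A], [C → . D num], [D → . ( num], [D → . y (], [D → y . (] }  — shift
  I9: { [D → ( . num], [D → y ( .] }  — shift, reduce
  I10: { [D → ( num .] }  — reduce
  I11: { [C → D num .] }  — reduce
  I12: { [C → A ) .] }  — reduce
  I13: { [A → ) ) .] }  — reduce

No state contains more than one complete item.

Answer: No reduce-reduce conflicts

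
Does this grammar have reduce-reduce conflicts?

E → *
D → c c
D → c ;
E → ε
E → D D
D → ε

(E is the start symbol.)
Augment with E' → E and build the canonical LR(0) collection (I0 = CLOSURE({[E' → . E]}), then GOTO on every symbol after a dot until no new states appear). It has 8 states:
  I0: { [D → . c ;], [D → . c c], [D → .], [E → . *], [E → . D D], [E → .], [E' → . E] }  — shift, 2 reduces
  I1: { [E → * .] }  — reduce
  I2: { [D → . c ;], [D → . c c], [D → .], [E → D . D] }  — shift, reduce
  I3: { [E' → E .] }  — accept
  I4: { [D → c . ;], [D → c . c] }  — shift
  I5: { [D → c ; .] }  — reduce
  I6: { [D → c c .] }  — reduce
  I7: { [E → D D .] }  — reduce

I0 contains complete items [D → .], [E → .] — reduce-reduce conflict.

Answer: Yes — I0: [D → .] vs [E → .]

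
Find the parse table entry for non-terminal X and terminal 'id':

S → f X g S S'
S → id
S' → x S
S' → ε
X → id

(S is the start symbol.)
To find M[X, 'id'], we find productions for X where 'id' is in the predict set (PREDICT(N → α) = (FIRST(α) \ {ε}) ∪ (FOLLOW(N) if α ⇒* ε)).

X → id: PREDICT = { 'id' }
  'id' is in predict set, so this production goes in M[X, 'id']

M[X, 'id'] = X → id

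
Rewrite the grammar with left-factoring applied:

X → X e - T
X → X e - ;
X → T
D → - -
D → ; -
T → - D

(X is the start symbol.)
X → X e - X'
X' → T
X' → ;
X → T
D → - -
D → ; -
T → - D

Left-factoring transforms A → αβ₁ | αβ₂ into A → αA' and A' → β₁ | β₂
(α is the longest common prefix among the alternatives). Repeat until
no nonterminal has two alternatives with a common prefix.

Round 1: X has alternatives sharing prefix 'X e -'. Introduce X': X → X e - X'
  Add: X' → T
  Add: X' → ;

No remaining common prefixes — done.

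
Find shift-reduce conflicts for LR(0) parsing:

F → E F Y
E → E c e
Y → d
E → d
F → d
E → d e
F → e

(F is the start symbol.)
Yes — I3: [E → d .] vs [E → d . e]

A shift-reduce conflict occurs when an LR(0) state has both:
  - a complete (reduce) item [A → α .] (dot at the end), and
  - a shift item [B → β . c γ] (dot before a terminal).

Augment with F' → F and build the canonical LR(0) collection (I0 = CLOSURE({[F' → . F]}), then GOTO on every symbol after a dot until no new states appear). It has 11 states:
  I0: { [E → . E c e], [E → . d e], [E → . d], [F → . E F Y], [F → . d], [F → . e], [F' → . F] }  — shift
  I1: { [E → . E c e], [E → . d e], [E → . d], [E → E . c e], [F → . E F Y], [F → . d], [F → . e], [F → E . F Y] }  — shift
  I2: { [F' → F .] }  — accept
  I3: { [E → d . e], [E → d .], [F → d .] }  — shift, 2 reduces
  I4: { [F → e .] }  — reduce
  I5: { [E → d e .] }  — reduce
  I6: { [F → E F . Y], [Y → . d] }  — shift
  I7: { [E → E c . e] }  — shift
  I8: { [E → E c e .] }  — reduce
  I9: { [F → E F Y .] }  — reduce
  I10: { [Y → d .] }  — reduce

I3 contains reduce items [E → d .], [F → d .] and shift item [E → d . e] — shift-reduce conflict.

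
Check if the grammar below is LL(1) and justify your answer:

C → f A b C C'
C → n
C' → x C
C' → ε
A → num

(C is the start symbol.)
No. Predict set conflict for C': { 'x' }

Relevant sets:
  FOLLOW(C') = { $, 'x' }

For C:
  PREDICT(C → f A b C C') = { 'f' }
  PREDICT(C → n) = { 'n' }
For C':
  PREDICT(C' → x C) = { 'x' }
  PREDICT(C' → ε) = { $, 'x' }
A has a single production, so nothing to check there.

Conflict found: Predict set conflict for C': { 'x' }
The grammar is NOT LL(1).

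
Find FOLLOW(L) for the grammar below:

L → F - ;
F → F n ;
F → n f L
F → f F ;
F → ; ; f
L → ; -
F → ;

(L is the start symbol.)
To compute FOLLOW(L), find every occurrence of L on a right-hand side N → α L β: add FIRST(β) \ {ε}, and if β is empty or nullable also add FOLLOW(N). Iterate to a fixed point.

L is the start symbol, so $ ∈ FOLLOW(L).
In F → n f L: L is at the end, add FOLLOW(F)

The FOLLOW sets referred to above (computed the same way, to a fixed point):
  FOLLOW(F) = { '-', ';', 'n' }

Taking the union: FOLLOW(L) = { $, '-', ';', 'n' }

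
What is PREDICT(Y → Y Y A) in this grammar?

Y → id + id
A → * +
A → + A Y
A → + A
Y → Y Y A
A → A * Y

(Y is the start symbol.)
PREDICT(Y → Y Y A) = (FIRST(RHS) \ {ε}) ∪ (FOLLOW(Y) if ε ∈ FIRST(RHS), i.e. RHS ⇒* ε)
FIRST(Y) = { 'id' }
FIRST(Y Y A) = { 'id' }
ε ∉ FIRST(Y Y A), so FOLLOW(Y) is not added.
PREDICT(Y → Y Y A) = { 'id' }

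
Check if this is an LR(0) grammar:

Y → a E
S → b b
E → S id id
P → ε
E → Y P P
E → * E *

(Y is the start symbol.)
Augment with Y' → Y and build the canonical LR(0) collection (I0 = CLOSURE({[Y' → . Y]}), then GOTO on every symbol after a dot until no new states appear). It has 15 states:
  I0: { [Y → . a E], [Y' → . Y] }  — shift
  I1: { [Y' → Y .] }  — accept
  I2: { [E → . * E *], [E → . S id id], [E → . Y P P], [S → . b b], [Y → . a E], [Y → a . E] }  — shift
  I3: { [E → * . E *], [E → . * E *], [E → . S id id], [E → . Y P P], [S → . b b], [Y → . a E] }  — shift
  I4: { [Y → a E .] }  — reduce
  I5: { [E → S . id id] }  — shift
  I6: { [E → Y . P P], [P → .] }  — reduce
  I7: { [S → b . b] }  — shift
  I8: { [S → b b .] }  — reduce
  I9: { [E → Y P . P], [P → .] }  — reduce
  I10: { [E → Y P P .] }  — reduce
  I11: { [E → S id . id] }  — shift
  I12: { [E → S id id .] }  — reduce
  I13: { [E → * E . *] }  — shift
  I14: { [E → * E * .] }  — reduce

Every state is either a pure shift/goto state or contains exactly one complete item and nothing to shift — no conflicts. The grammar is LR(0).

Answer: Yes, the grammar is LR(0)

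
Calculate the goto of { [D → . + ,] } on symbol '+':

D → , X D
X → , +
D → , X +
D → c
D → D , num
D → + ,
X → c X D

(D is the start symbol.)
{ [D → + . ,] }

GOTO(I, '+') = CLOSURE({ [A → αX.β] : [A → α.Xβ] ∈ I, X = '+' })

Items with dot before '+', with the dot advanced:
  [D → . + ,] → [D → + . ,]
Closure adds nothing (no advanced item has the dot before a non-terminal).

GOTO = { [D → + . ,] }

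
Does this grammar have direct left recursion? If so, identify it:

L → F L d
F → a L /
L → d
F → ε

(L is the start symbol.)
No direct left recursion

Direct left recursion occurs when N → N α for some non-terminal N (the right-hand side begins with the left-hand side itself).

L → F L d: starts with F
F → a L /: starts with a
L → d: starts with d
F → ε: starts with ε

No direct left recursion found.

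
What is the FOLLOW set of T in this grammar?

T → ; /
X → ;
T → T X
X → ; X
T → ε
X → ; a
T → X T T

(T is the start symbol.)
T is the start symbol, so $ ∈ FOLLOW(T).
In T → T X: T is followed by X, add FIRST(X) \ {ε} = { ';' }
In T → X T T: T is followed by T, add FIRST(T) \ {ε} = { ';' }
  T is nullable, so FOLLOW(T) is also included — that is the set being defined, nothing new
In T → X T T: T is at the end; this adds FOLLOW(T) to itself — nothing new

Taking the union: FOLLOW(T) = { $, ';' }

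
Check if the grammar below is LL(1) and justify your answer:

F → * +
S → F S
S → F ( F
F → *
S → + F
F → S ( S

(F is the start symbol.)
A grammar is LL(1) if for each non-terminal N with multiple productions, the predict sets of those productions are pairwise disjoint, where PREDICT(N → α) = (FIRST(α) \ {ε}) ∪ (FOLLOW(N) if α ⇒* ε).

Relevant sets:
  FIRST(S) = { '*', '+' }
  FIRST(F) = { '*', '+' }

For F:
  PREDICT(F → '*' '+') = { '*' }
  PREDICT(F → '*') = { '*' }
  PREDICT(F → S '(' S) = { '*', '+' }
For S:
  PREDICT(S → F S) = { '*', '+' }
  PREDICT(S → F '(' F) = { '*', '+' }
  PREDICT(S → '+' F) = { '+' }

Conflict found: Predict set conflict for F: { '*' }
The grammar is NOT LL(1).

Answer: No. Predict set conflict for F: { '*' }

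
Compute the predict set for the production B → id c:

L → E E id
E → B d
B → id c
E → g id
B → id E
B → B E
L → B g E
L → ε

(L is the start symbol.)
{ 'id' }

PREDICT(B → id c) = (FIRST(RHS) \ {ε}) ∪ (FOLLOW(B) if ε ∈ FIRST(RHS), i.e. RHS ⇒* ε)
FIRST(id c) = { 'id' }
ε ∉ FIRST(id c), so FOLLOW(B) is not added.
PREDICT(B → id c) = { 'id' }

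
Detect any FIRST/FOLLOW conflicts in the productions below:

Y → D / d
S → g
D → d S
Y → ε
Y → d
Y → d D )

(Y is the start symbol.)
A FIRST/FOLLOW conflict occurs when a non-terminal N has a nullable alternative N → β (β ⇒* ε) and another alternative N → α with FIRST(α) ∩ FOLLOW(N) ≠ ∅: on such a lookahead the parser cannot decide between expanding α and letting N vanish via β.

Nullable non-terminals: Y.
FIRST sets used below: FIRST(D) = { 'd' }

Y: nullable alternative(s) Y → ε; FOLLOW(Y) = { $ }
  Y → D / d: FIRST \ {ε} = { 'd' } — disjoint from FOLLOW(Y)
  Y → ε: FIRST \ {ε} = { } — this is the only nullable alternative, skip
  Y → d: FIRST \ {ε} = { 'd' } — disjoint from FOLLOW(Y)
  Y → d D ): FIRST \ {ε} = { 'd' } — disjoint from FOLLOW(Y)

D, S have no nullable alternative, so no FIRST/FOLLOW check is needed there.

No FIRST/FOLLOW conflicts found.

Answer: No FIRST/FOLLOW conflicts.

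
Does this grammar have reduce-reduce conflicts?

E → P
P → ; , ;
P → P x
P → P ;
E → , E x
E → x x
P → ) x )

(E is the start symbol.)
No reduce-reduce conflicts

A reduce-reduce conflict occurs when an LR(0) state has two complete items [A → α .] and [B → β .] — both call for a reduction, and with no lookahead the parser cannot choose between them.

Augment with E' → E and build the canonical LR(0) collection (I0 = CLOSURE({[E' → . E]}), then GOTO on every symbol after a dot until no new states appear). It has 16 states:
  I0: { [E → . , E x], [E → . P], [E → . x x], [E' → . E], [P → . ) x )], [P → . ; , ;], [P → . P ;], [P → . P x] }  — shift
  I1: { [P → ) . x )] }  — shift
  I2: { [E → , . E x], [E → . , E x], [E → . P], [E → . x x], [P → . ) x )], [P → . ; , ;], [P → . P ;], [P → . P x] }  — shift
  I3: { [P → ; . , ;] }  — shift
  I4: { [E' → E .] }  — accept
  I5: { [E → P .], [P → P . ;], [P → P . x] }  — shift, reduce
  I6: { [E → x . x] }  — shift
  I7: { [E → x x .] }  — reduce
  I8: { [P → P ; .] }  — reduce
  I9: { [P → P x .] }  — reduce
  I10: { [P → ; , . ;] }  — shift
  I11: { [P → ; , ; .] }  — reduce
  I12: { [E → , E . x] }  — shift
  I13: { [E → , E x .] }  — reduce
  I14: { [P → ) x . )] }  — shift
  I15: { [P → ) x ) .] }  — reduce

No state contains more than one complete item.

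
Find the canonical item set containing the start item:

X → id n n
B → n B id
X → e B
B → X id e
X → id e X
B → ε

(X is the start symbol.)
{ [X → . e B], [X → . id e X], [X → . id n n], [X' → . X] }

First, augment the grammar with X' → X
I₀ = CLOSURE({ [X' → . X] }):
  [X' → . X] has the dot before X: add [X → . id n n], [X → . e B], [X → . id e X]
No further items can be added.

I₀ = { [X → . e B], [X → . id e X], [X → . id n n], [X' → . X] }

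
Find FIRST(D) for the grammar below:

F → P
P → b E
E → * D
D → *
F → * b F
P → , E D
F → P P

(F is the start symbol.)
{ '*' }

From D → *:
  - '*' is a terminal: add '*' and stop

Collecting: FIRST(D) = { '*' }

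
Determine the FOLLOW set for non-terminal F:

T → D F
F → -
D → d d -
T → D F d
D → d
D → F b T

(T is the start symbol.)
To compute FOLLOW(F), find every occurrence of F on a right-hand side N → α F β: add FIRST(β) \ {ε}, and if β is empty or nullable also add FOLLOW(N). Iterate to a fixed point.

In T → D F: F is at the end, add FOLLOW(T)
In T → D F d: F is followed by d, add FIRST(d) \ {ε} = { 'd' }
In D → F b T: F is followed by b T, add FIRST(b T) \ {ε} = { 'b' }

The FOLLOW sets referred to above (computed the same way, to a fixed point):
  FOLLOW(T) = { $, '-' }

Taking the union: FOLLOW(F) = { $, '-', 'b', 'd' }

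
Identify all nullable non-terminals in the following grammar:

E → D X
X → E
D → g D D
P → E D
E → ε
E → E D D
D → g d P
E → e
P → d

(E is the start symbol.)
{ 'E', 'X' }

ε-productions: E → ε
So E is immediately nullable.
X → E: every symbol on the right is nullable, so X is nullable too.
No further non-terminal can be added: every production for the remaining non-terminals contains a terminal or a non-nullable non-terminal.
Nullable = { 'E', 'X' }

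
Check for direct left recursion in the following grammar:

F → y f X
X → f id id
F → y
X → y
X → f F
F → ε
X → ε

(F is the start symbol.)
Direct left recursion occurs when N → N α for some non-terminal N (the right-hand side begins with the left-hand side itself).

F → y f X: starts with y
X → f id id: starts with f
F → y: starts with y
X → y: starts with y
X → f F: starts with f
F → ε: starts with ε
X → ε: starts with ε

No direct left recursion found.

Answer: No direct left recursion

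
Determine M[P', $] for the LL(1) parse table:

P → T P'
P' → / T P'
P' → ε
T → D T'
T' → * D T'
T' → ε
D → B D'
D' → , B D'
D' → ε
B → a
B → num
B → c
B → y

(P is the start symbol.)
P' → ε

To find M[P', $], we find productions for P' where $ is in the predict set (PREDICT(N → α) = (FIRST(α) \ {ε}) ∪ (FOLLOW(N) if α ⇒* ε)).

Relevant sets:
  FOLLOW(P') = { $ }

P' → / T P': PREDICT = { '/' }
P' → ε: PREDICT = { $ }
  $ is in predict set, so this production goes in M[P', $]

M[P', $] = P' → ε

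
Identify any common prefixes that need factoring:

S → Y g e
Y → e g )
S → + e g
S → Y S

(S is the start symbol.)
Yes, S has productions with common prefix 'Y'

Left-factoring is needed when two productions for the same non-terminal
share a common prefix on the right-hand side.

Productions for S:
  S → Y g e
  S → + e g
  S → Y S

Found common prefix 'Y' in productions for S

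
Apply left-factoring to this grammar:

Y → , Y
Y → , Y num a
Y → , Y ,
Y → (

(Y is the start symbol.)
Y → , Y Y'
Y' → ε
Y' → num a
Y' → ,
Y → (

Left-factoring transforms A → αβ₁ | αβ₂ into A → αA' and A' → β₁ | β₂
(α is the longest common prefix among the alternatives). Repeat until
no nonterminal has two alternatives with a common prefix.

Round 1: Y has alternatives sharing prefix ', Y'. Introduce Y': Y → , Y Y'
  Add: Y' → ε
  Add: Y' → num a
  Add: Y' → ,

No remaining common prefixes — done.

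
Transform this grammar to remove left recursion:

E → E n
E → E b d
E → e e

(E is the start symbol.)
E → e e E'
E' → n E'
E' → b d E'
E' → ε

E is directly left-recursive. The standard transformation for
  A → A α₁ | ... | A α_m | β₁ | ... | β_n
is
  A  → β₁ A' | ... | β_n A'
  A' → α₁ A' | ... | α_m A' | ε

E → e e becomes E → e e E'
E → E n becomes E' → n E'
E → E b d becomes E' → b d E'
Add E' → ε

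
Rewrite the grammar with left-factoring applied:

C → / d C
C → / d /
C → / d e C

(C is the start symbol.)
Left-factoring transforms A → αβ₁ | αβ₂ into A → αA' and A' → β₁ | β₂
(α is the longest common prefix among the alternatives). Repeat until
no nonterminal has two alternatives with a common prefix.

Round 1: C has alternatives sharing prefix '/ d'. Introduce C': C → / d C'
  Add: C' → C
  Add: C' → /
  Add: C' → e C

No remaining common prefixes — done.

Resulting grammar:
C → / d C'
C' → C
C' → /
C' → e C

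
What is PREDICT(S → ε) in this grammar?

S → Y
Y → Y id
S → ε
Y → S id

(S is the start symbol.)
PREDICT(S → ε) = (FIRST(RHS) \ {ε}) ∪ (FOLLOW(S) if ε ∈ FIRST(RHS), i.e. RHS ⇒* ε)
The right-hand side is ε (FIRST(ε) = { ε }), so the predict set is FOLLOW(S) = { $, 'id' }
PREDICT(S → ε) = { $, 'id' }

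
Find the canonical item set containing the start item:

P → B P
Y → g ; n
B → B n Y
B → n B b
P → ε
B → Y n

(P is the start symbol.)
First, augment the grammar with P' → P
I₀ = CLOSURE({ [P' → . P] }):
  [P' → . P] has the dot before P: add [P → . B P], [P → .]
  [P → . B P] has the dot before B: add [B → . B n Y], [B → . n B b], [B → . Y n]
  [B → . Y n] has the dot before Y: add [Y → . g ; n]
No further items can be added.

I₀ = { [B → . B n Y], [B → . Y n], [B → . n B b], [P → . B P], [P → .], [P' → . P], [Y → . g ; n] }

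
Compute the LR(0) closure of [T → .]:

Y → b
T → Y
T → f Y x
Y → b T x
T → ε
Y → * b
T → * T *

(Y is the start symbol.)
{ [T → .] }

Start with: [T → .]
The dot is at the end, so nothing is added.

CLOSURE = { [T → .] }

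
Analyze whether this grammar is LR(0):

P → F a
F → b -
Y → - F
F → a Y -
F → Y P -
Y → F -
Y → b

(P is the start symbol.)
No. Shift-reduce conflict between [Y → b .] and [F → b . -]

Augment with P' → P and build the canonical LR(0) collection (I0 = CLOSURE({[P' → . P]}), then GOTO on every symbol after a dot until no new states appear). It has 16 states:
  I0: { [F → . Y P -], [F → . a Y -], [F → . b -], [P → . F a], [P' → . P], [Y → . - F], [Y → . F -], [Y → . b] }  — shift
  I1: { [F → . Y P -], [F → . a Y -], [F → . b -], [Y → - . F], [Y → . - F], [Y → . F -], [Y → . b] }  — shift
  I2: { [P → F . a], [Y → F . -] }  — shift
  I3: { [P' → P .] }  — accept
  I4: { [F → . Y P -], [F → . a Y -], [F → . b -], [F → Y . P -], [P → . F a], [Y → . - F], [Y → . F -], [Y → . b] }  — shift
  I5: { [F → . Y P -], [F → . a Y -], [F → . b -], [F → a . Y -], [Y → . - F], [Y → . F -], [Y → . b] }  — shift
  I6: { [F → b . -], [Y → b .] }  — shift, reduce
  I7: { [F → b - .] }  — reduce
  I8: { [Y → F . -] }  — shift
  I9: { [F → . Y P -], [F → . a Y -], [F → . b -], [F → Y . P -], [F → a Y . -], [P → . F a], [Y → . - F], [Y → . F -], [Y → . b] }  — shift
  I10: { [F → . Y P -], [F → . a Y -], [F → . b -], [F → a Y - .], [Y → - . F], [Y → . - F], [Y → . F -], [Y → . b] }  — shift, reduce
  I11: { [F → Y P . -] }  — shift
  I12: { [F → Y P - .] }  — reduce
  I13: { [Y → - F .], [Y → F . -] }  — shift, reduce
  I14: { [Y → F - .] }  — reduce
  I15: { [P → F a .] }  — reduce

Conflict in state I6:
  Shift-reduce conflict between [Y → b .] and [F → b . -]
So the grammar is NOT LR(0).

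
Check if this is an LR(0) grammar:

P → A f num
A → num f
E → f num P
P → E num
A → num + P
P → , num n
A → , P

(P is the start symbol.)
Yes, the grammar is LR(0)

A grammar is LR(0) if no state in the canonical LR(0) collection has:
  - both a shift item (dot before a terminal) and a complete item (shift-reduce conflict), or
  - two or more complete items (reduce-reduce conflict; the accept item [P' → P .] counts as a complete item here).

Augment with P' → P and build the canonical LR(0) collection (I0 = CLOSURE({[P' → . P]}), then GOTO on every symbol after a dot until no new states appear). It has 18 states:
  I0: { [A → . , P], [A → . num + P], [A → . num f], [E → . f num P], [P → . , num n], [P → . A f num], [P → . E num], [P' → . P] }  — shift
  I1: { [A → , . P], [A → . , P], [A → . num + P], [A → . num f], [E → . f num P], [P → , . num n], [P → . , num n], [P → . A f num], [P → . E num] }  — shift
  I2: { [P → A . f num] }  — shift
  I3: { [P → E . num] }  — shift
  I4: { [P' → P .] }  — accept
  I5: { [E → f . num P] }  — shift
  I6: { [A → num . + P], [A → num . f] }  — shift
  I7: { [A → . , P], [A → . num + P], [A → . num f], [A → num + . P], [E → . f num P], [P → . , num n], [P → . A f num], [P → . E num] }  — shift
  I8: { [A → num f .] }  — reduce
  I9: { [A → num + P .] }  — reduce
  I10: { [A → . , P], [A → . num + P], [A → . num f], [E → . f num P], [E → f num . P], [P → . , num n], [P → . A f num], [P → . E num] }  — shift
  I11: { [E → f num P .] }  — reduce
  I12: { [P → E num .] }  — reduce
  I13: { [P → A f . num] }  — shift
  I14: { [P → A f num .] }  — reduce
  I15: { [A → , P .] }  — reduce
  I16: { [A → num . + P], [A → num . f], [P → , num . n] }  — shift
  I17: { [P → , num n .] }  — reduce

Every state is either a pure shift/goto state or contains exactly one complete item and nothing to shift — no conflicts. The grammar is LR(0).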